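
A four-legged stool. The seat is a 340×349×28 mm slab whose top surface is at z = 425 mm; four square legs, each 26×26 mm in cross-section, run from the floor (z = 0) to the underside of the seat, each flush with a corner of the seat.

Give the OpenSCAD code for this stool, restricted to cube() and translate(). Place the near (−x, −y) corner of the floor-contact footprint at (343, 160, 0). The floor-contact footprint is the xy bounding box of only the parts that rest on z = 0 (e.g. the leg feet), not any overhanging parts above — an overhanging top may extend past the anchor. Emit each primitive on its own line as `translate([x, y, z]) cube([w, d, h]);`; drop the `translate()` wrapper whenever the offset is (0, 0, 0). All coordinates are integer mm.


// leg_h = 425 - 28 = 397
translate([343, 160, 397]) cube([340, 349, 28]);
translate([343, 160, 0]) cube([26, 26, 397]);
translate([657, 160, 0]) cube([26, 26, 397]);
translate([343, 483, 0]) cube([26, 26, 397]);
translate([657, 483, 0]) cube([26, 26, 397]);


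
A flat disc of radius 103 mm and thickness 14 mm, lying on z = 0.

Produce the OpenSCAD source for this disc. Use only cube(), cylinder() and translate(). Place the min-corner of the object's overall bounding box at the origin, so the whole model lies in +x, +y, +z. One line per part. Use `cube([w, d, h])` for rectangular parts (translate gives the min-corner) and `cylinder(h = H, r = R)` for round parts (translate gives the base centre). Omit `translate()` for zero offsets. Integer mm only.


translate([103, 103, 0]) cylinder(h = 14, r = 103);


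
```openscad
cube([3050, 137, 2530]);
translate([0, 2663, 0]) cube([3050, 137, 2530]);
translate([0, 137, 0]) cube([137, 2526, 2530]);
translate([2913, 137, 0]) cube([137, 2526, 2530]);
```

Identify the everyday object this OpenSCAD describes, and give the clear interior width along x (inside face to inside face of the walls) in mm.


A house (or room) frame. The interior width is 2776 mm.

Four 2530 mm walls enclosing a rectangle with no floor or roof — a room or house frame. Outside width is 3050 mm and wall thickness is 137 mm, so the interior width is 3050 − 2 × 137 = 2776 mm.


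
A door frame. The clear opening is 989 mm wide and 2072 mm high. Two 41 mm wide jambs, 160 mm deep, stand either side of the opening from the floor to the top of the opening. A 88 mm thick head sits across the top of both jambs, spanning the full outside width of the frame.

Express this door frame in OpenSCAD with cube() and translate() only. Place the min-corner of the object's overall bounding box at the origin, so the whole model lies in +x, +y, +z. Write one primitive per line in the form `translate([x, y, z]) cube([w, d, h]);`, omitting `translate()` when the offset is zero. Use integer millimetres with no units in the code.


cube([41, 160, 2072]);
translate([1030, 0, 0]) cube([41, 160, 2072]);
translate([0, 0, 2072]) cube([1071, 160, 88]);


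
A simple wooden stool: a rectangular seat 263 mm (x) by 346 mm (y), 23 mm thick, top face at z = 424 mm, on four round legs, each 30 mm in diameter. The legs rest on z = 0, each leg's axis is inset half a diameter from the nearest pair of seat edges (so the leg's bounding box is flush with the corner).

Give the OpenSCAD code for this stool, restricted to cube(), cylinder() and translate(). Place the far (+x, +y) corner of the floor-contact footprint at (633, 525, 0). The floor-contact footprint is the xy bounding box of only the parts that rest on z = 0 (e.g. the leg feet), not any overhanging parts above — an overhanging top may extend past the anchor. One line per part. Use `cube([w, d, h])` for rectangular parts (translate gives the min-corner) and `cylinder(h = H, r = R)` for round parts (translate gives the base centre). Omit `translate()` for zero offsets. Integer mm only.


// leg_h = 424 - 23 = 401
translate([370, 179, 401]) cube([263, 346, 23]);
translate([385, 194, 0]) cylinder(h = 401, r = 15);
translate([618, 194, 0]) cylinder(h = 401, r = 15);
translate([385, 510, 0]) cylinder(h = 401, r = 15);
translate([618, 510, 0]) cylinder(h = 401, r = 15);


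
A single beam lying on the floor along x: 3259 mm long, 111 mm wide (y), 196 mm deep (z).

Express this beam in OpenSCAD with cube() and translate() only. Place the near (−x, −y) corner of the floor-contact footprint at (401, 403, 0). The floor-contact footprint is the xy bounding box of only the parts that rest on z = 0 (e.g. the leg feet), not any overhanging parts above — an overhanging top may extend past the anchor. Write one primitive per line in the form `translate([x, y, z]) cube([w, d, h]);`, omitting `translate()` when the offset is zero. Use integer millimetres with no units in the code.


translate([401, 403, 0]) cube([3259, 111, 196]);


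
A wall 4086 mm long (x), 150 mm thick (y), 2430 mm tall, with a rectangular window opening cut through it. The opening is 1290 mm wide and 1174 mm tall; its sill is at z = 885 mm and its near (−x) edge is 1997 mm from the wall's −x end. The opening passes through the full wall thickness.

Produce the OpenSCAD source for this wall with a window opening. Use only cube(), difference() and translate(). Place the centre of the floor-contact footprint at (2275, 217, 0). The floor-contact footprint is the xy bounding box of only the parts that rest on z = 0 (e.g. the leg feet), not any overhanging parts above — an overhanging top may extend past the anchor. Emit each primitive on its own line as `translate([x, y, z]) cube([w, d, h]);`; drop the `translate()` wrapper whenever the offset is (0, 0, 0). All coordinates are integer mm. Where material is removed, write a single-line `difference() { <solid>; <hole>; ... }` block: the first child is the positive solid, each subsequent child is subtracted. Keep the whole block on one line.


difference() { translate([232, 142, 0]) cube([4086, 150, 2430]); translate([2229, 142, 885]) cube([1290, 150, 1174]); }


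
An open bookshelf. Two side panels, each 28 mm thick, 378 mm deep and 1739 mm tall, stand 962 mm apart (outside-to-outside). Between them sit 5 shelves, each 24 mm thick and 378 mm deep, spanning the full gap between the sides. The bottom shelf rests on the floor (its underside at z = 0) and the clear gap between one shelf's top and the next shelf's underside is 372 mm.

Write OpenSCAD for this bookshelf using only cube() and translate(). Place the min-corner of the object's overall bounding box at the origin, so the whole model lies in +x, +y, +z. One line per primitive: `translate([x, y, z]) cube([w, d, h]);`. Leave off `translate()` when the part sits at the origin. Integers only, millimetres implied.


cube([28, 378, 1739]);
translate([934, 0, 0]) cube([28, 378, 1739]);
translate([28, 0, 0]) cube([906, 378, 24]);
translate([28, 0, 396]) cube([906, 378, 24]);
translate([28, 0, 792]) cube([906, 378, 24]);
translate([28, 0, 1188]) cube([906, 378, 24]);
translate([28, 0, 1584]) cube([906, 378, 24]);


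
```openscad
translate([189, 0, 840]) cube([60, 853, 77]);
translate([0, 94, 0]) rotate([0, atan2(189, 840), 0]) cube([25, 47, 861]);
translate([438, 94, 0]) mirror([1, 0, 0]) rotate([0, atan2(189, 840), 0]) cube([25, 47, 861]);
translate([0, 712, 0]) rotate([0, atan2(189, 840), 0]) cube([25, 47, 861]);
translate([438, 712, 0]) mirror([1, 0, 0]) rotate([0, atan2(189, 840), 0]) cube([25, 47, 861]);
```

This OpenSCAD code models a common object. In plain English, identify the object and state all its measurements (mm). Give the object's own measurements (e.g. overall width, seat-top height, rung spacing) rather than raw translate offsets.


A sawhorse. A 60×853×77 mm beam (x, y, z) sits on two A-frame leg pairs. Each pair is two raked legs of 25×47 mm section (47 mm along y) splaying symmetrically in x. Each leg rises 840 mm vertically over 189 mm of horizontal reach and is 861 mm long along its own axis. Every leg's outer bottom edge rests on the floor and its outer top edge meets a bottom edge of the beam — the left legs (tilting toward +x) meet the beam's −x bottom edge, the right legs (their mirror images, tilting toward −x) meet its +x bottom edge — so the leg tops tuck under the beam, the beam's underside is 840 mm above the floor, and the feet are 438 mm apart outside-to-outside with the beam centred between them. The two leg pairs are set in 94 mm from either end of the beam.


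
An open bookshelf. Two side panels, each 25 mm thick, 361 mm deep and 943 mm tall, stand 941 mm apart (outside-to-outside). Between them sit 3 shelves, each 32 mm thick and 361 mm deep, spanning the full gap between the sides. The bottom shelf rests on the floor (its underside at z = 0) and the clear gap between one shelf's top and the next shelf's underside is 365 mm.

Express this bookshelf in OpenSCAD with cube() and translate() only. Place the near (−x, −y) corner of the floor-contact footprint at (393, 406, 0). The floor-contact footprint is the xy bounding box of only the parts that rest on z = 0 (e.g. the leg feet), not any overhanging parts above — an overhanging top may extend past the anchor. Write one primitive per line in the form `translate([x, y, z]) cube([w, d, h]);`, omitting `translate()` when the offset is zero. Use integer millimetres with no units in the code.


translate([393, 406, 0]) cube([25, 361, 943]);
translate([1309, 406, 0]) cube([25, 361, 943]);
translate([418, 406, 0]) cube([891, 361, 32]);
translate([418, 406, 397]) cube([891, 361, 32]);
translate([418, 406, 794]) cube([891, 361, 32]);


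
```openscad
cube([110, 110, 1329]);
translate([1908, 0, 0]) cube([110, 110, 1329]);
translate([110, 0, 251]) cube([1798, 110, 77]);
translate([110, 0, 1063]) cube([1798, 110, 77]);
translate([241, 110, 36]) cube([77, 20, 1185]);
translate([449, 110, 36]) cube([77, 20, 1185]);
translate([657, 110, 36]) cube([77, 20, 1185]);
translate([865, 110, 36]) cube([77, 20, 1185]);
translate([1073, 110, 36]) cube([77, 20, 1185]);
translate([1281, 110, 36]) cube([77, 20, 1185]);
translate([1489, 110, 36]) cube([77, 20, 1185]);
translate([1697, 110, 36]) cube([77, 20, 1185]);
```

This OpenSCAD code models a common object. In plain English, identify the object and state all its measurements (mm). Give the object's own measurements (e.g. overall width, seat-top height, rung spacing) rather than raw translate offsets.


A fence section. Two 110×110 mm posts, 1329 mm tall, stand on the floor with a clear span of 1798 mm between their inner faces. Two horizontal rails of 110×77 mm section span the gap between the posts with their undersides at z = 251 mm and z = 1063 mm, flush with the posts' −y face. 8 pickets, each 77 mm wide, 20 mm thick and 1185 mm tall, are fixed to the +y face of the rails with their bottoms at z = 36 mm, spaced across the span with a 131 mm gap after the −x post and between neighbouring pickets, with 134 mm left before the +x post.


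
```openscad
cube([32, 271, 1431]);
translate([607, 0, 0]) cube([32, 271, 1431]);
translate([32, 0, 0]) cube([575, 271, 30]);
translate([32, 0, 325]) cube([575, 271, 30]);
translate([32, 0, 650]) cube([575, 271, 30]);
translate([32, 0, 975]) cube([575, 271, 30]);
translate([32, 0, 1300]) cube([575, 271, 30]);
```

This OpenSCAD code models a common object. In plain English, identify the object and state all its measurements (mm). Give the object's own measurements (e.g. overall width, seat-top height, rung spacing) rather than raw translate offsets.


An open bookshelf. Two side panels, each 32 mm thick, 271 mm deep and 1431 mm tall, stand 639 mm apart (outside-to-outside). Between them sit 5 shelves, each 30 mm thick and 271 mm deep, spanning the full gap between the sides. The bottom shelf rests on the floor (its underside at z = 0) and the clear gap between one shelf's top and the next shelf's underside is 295 mm.


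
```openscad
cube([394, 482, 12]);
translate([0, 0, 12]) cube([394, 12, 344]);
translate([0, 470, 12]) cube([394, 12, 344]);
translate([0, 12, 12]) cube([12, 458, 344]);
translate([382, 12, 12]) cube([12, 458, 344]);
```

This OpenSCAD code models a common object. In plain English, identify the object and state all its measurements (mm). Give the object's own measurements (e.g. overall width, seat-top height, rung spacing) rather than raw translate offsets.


An open-topped rectangular box: outside dimensions 394×482×356 mm, with a uniform wall and base thickness of 12 mm. The base is a full 394×482 slab on the floor; four walls sit on top of the base. The front and back walls (the −y and +y sides) span the full width; the two side walls fit between them.


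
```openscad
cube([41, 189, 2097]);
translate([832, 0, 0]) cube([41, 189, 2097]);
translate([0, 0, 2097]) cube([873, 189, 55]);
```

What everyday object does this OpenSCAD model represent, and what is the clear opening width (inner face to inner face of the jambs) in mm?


A door frame. The clear opening width is 791 mm.

Two 2097 mm tall posts with a header on top — a door frame. The left jamb is 41 mm wide at x = 0; the right jamb starts at x = 832. The clear opening is 832 − 41 = 791 mm.


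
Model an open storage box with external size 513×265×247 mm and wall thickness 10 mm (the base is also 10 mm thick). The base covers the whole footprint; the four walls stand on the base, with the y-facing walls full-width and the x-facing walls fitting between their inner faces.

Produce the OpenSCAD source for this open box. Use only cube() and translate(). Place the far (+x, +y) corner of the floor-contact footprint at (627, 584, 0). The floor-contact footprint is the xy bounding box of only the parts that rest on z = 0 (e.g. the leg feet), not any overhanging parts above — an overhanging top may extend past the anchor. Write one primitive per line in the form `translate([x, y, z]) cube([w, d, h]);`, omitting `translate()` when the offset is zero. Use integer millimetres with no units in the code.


translate([114, 319, 0]) cube([513, 265, 10]);
translate([114, 319, 10]) cube([513, 10, 237]);
translate([114, 574, 10]) cube([513, 10, 237]);
translate([114, 329, 10]) cube([10, 245, 237]);
translate([617, 329, 10]) cube([10, 245, 237]);


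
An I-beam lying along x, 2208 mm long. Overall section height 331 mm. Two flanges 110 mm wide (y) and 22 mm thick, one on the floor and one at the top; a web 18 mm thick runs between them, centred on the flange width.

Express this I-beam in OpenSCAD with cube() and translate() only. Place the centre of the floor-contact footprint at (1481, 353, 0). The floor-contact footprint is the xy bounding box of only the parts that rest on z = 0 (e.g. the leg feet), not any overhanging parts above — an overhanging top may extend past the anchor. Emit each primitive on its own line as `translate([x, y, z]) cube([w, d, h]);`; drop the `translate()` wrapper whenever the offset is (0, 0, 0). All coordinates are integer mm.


translate([377, 298, 0]) cube([2208, 110, 22]);
translate([377, 344, 22]) cube([2208, 18, 287]);
translate([377, 298, 309]) cube([2208, 110, 22]);


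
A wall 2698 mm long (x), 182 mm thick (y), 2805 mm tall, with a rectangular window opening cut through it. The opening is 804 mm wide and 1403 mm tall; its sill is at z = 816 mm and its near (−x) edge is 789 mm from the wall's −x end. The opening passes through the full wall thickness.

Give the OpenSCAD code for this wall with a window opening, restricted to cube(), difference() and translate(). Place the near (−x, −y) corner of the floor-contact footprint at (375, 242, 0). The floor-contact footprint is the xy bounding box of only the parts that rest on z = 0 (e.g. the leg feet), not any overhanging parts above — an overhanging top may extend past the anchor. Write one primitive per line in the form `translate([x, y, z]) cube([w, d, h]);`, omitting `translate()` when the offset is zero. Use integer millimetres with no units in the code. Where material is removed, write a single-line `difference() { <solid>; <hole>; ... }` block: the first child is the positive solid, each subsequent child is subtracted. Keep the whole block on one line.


difference() { translate([375, 242, 0]) cube([2698, 182, 2805]); translate([1164, 242, 816]) cube([804, 182, 1403]); }


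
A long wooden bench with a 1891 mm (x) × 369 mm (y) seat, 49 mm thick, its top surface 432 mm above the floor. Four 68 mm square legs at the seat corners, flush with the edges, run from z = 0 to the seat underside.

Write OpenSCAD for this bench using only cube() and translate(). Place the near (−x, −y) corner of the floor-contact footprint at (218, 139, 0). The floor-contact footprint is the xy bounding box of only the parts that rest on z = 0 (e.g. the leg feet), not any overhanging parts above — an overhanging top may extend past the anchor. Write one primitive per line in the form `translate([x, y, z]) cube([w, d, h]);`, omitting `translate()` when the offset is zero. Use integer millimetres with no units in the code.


// leg_h = 432 − 49 = 383
translate([218, 139, 383]) cube([1891, 369, 49]);
translate([218, 139, 0]) cube([68, 68, 383]);
translate([218, 440, 0]) cube([68, 68, 383]);
translate([2041, 139, 0]) cube([68, 68, 383]);
translate([2041, 440, 0]) cube([68, 68, 383]);


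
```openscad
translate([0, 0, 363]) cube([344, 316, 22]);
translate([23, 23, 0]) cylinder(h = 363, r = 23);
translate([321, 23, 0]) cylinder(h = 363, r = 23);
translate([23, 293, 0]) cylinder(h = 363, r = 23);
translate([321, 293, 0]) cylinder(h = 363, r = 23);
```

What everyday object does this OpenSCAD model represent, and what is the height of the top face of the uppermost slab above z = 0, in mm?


A stool. The seat height is 385 mm.

A 344×316×22 slab at z = 363 on four corner cylinders — a stool. The seat top is 363 + 22 = 385 mm.


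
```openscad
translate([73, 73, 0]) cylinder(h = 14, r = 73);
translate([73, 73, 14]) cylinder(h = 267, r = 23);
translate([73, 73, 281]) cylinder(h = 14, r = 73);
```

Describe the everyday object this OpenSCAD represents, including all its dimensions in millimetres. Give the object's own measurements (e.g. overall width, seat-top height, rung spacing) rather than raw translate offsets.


A spool: two coaxial disc flanges of radius 73 mm and thickness 14 mm, joined by a core cylinder of radius 23 mm and height 267 mm. The lower flange rests on z = 0 and the three cylinders share a vertical axis.


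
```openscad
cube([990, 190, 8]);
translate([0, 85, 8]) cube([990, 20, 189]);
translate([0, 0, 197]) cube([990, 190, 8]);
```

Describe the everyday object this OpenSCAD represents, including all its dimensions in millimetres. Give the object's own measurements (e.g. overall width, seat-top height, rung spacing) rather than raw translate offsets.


An I-beam lying along x, 990 mm long. Overall section height 205 mm. Two flanges 190 mm wide (y) and 8 mm thick, one on the floor and one at the top; a web 20 mm thick runs between them, centred on the flange width.


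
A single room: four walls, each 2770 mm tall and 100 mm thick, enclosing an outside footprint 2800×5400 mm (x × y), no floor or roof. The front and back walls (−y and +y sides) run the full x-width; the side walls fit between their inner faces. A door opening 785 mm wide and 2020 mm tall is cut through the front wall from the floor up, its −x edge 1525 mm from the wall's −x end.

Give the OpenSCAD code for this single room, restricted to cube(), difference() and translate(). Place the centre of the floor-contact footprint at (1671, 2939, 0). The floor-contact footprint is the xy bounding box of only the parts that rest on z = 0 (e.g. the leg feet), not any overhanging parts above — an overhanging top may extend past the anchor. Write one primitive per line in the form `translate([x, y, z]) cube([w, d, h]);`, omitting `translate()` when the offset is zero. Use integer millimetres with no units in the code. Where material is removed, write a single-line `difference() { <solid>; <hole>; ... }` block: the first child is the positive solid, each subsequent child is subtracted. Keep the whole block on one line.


difference() { translate([271, 239, 0]) cube([2800, 100, 2770]); translate([1796, 239, 0]) cube([785, 100, 2020]); }
translate([271, 5539, 0]) cube([2800, 100, 2770]);
translate([271, 339, 0]) cube([100, 5200, 2770]);
translate([2971, 339, 0]) cube([100, 5200, 2770]);


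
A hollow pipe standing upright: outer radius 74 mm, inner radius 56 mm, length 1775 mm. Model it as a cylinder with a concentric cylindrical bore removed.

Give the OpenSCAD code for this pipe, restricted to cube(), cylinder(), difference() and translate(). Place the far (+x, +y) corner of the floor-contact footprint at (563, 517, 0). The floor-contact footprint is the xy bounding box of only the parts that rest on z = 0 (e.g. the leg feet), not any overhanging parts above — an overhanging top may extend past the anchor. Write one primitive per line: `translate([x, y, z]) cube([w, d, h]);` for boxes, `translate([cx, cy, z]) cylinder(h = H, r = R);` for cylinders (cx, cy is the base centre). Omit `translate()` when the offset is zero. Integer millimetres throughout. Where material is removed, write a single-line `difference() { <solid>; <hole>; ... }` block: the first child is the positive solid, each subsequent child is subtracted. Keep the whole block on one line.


difference() { translate([489, 443, 0]) cylinder(h = 1775, r = 74); translate([489, 443, 0]) cylinder(h = 1775, r = 56); }


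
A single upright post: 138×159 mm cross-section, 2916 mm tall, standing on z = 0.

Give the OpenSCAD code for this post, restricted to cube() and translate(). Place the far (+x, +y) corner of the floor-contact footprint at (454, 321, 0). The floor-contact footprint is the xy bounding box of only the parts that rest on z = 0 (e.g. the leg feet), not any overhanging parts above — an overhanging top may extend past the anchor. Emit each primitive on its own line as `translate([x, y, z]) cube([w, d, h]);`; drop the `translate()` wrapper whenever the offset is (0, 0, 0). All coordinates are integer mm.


translate([316, 162, 0]) cube([138, 159, 2916]);


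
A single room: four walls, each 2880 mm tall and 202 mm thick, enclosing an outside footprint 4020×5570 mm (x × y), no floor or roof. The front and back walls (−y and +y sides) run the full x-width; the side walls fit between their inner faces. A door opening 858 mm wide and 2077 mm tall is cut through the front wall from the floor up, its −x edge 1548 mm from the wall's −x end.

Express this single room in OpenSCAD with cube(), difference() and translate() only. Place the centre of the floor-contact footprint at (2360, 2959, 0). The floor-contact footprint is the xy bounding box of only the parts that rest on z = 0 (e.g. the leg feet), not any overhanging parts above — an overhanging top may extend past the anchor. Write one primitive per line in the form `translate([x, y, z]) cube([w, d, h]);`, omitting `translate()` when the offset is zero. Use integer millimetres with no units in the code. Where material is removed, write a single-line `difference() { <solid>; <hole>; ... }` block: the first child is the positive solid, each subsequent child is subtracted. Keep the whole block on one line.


difference() { translate([350, 174, 0]) cube([4020, 202, 2880]); translate([1898, 174, 0]) cube([858, 202, 2077]); }
translate([350, 5542, 0]) cube([4020, 202, 2880]);
translate([350, 376, 0]) cube([202, 5166, 2880]);
translate([4168, 376, 0]) cube([202, 5166, 2880]);


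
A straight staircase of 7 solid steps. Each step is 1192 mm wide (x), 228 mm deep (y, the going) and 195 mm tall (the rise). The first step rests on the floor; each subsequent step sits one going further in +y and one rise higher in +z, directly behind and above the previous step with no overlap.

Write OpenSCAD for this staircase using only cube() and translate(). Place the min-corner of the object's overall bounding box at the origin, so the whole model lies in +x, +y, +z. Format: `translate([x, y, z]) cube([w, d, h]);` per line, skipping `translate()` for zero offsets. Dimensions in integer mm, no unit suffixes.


cube([1192, 228, 195]);
translate([0, 228, 195]) cube([1192, 228, 195]);
translate([0, 456, 390]) cube([1192, 228, 195]);
translate([0, 684, 585]) cube([1192, 228, 195]);
translate([0, 912, 780]) cube([1192, 228, 195]);
translate([0, 1140, 975]) cube([1192, 228, 195]);
translate([0, 1368, 1170]) cube([1192, 228, 195]);


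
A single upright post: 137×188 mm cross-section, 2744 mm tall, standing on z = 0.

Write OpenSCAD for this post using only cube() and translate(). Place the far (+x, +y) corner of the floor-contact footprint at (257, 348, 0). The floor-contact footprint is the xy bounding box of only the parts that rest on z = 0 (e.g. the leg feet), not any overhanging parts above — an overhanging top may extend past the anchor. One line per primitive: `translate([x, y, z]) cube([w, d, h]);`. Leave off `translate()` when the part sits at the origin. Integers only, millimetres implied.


translate([120, 160, 0]) cube([137, 188, 2744]);


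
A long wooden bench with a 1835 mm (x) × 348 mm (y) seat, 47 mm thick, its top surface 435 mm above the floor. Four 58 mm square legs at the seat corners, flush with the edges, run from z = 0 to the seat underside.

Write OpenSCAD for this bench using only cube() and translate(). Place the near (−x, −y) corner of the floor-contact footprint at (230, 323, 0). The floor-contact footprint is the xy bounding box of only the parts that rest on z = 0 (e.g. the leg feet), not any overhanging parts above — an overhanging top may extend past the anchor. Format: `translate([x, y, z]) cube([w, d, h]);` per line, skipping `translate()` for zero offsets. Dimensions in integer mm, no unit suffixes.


translate([230, 323, 388]) cube([1835, 348, 47]);
translate([230, 323, 0]) cube([58, 58, 388]);
translate([230, 613, 0]) cube([58, 58, 388]);
translate([2007, 323, 0]) cube([58, 58, 388]);
translate([2007, 613, 0]) cube([58, 58, 388]);


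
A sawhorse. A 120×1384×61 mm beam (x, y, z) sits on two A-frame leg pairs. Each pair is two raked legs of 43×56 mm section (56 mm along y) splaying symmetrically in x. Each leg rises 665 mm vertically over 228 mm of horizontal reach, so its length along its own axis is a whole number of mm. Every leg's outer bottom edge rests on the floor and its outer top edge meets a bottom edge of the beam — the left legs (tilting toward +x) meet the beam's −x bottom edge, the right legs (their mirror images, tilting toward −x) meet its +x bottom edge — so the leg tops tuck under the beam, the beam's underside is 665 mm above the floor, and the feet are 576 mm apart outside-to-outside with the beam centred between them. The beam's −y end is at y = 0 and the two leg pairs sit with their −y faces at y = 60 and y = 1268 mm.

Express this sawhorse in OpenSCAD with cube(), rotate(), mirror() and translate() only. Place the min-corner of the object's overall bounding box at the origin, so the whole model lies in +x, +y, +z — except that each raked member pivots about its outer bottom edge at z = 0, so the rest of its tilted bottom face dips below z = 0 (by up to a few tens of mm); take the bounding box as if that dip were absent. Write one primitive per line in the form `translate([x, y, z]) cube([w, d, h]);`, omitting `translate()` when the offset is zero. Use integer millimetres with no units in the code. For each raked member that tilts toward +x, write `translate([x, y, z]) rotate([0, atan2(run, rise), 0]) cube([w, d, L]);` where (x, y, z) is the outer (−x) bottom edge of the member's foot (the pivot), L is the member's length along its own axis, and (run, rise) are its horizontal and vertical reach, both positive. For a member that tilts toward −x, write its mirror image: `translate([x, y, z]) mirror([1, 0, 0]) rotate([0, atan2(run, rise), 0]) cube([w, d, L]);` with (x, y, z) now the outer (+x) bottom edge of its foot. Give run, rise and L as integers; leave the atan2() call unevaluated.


translate([228, 0, 665]) cube([120, 1384, 61]);
translate([0, 60, 0]) rotate([0, atan2(228, 665), 0]) cube([43, 56, 703]);
translate([576, 60, 0]) mirror([1, 0, 0]) rotate([0, atan2(228, 665), 0]) cube([43, 56, 703]);
translate([0, 1268, 0]) rotate([0, atan2(228, 665), 0]) cube([43, 56, 703]);
translate([576, 1268, 0]) mirror([1, 0, 0]) rotate([0, atan2(228, 665), 0]) cube([43, 56, 703]);


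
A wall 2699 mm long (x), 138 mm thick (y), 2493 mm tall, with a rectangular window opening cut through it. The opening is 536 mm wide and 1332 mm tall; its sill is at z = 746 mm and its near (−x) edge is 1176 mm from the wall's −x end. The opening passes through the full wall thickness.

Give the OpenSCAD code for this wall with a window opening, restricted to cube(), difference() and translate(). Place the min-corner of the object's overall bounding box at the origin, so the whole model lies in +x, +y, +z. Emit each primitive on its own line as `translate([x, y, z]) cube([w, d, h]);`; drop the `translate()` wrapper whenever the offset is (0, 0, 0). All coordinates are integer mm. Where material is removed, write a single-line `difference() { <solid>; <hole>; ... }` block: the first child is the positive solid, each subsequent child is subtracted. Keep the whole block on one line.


difference() { cube([2699, 138, 2493]); translate([1176, 0, 746]) cube([536, 138, 1332]); }


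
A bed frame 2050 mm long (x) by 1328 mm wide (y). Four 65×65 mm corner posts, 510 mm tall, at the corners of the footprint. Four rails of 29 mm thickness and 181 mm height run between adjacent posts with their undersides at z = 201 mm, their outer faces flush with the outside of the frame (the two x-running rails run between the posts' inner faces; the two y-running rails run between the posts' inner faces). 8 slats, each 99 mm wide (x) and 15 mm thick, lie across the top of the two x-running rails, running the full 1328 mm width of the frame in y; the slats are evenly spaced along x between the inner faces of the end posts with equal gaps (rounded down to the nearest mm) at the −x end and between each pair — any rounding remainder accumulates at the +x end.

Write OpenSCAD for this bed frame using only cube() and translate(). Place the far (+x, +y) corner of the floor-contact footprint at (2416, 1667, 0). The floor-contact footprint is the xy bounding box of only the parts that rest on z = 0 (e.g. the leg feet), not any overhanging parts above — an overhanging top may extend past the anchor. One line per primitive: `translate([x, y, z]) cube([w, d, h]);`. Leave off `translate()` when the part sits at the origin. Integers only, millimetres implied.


// slat z = rail_z + rail_h = 201 + 181 = 382
// slat gap = ⌊(1920 − 8·99) / 9⌋ = 125
translate([366, 339, 0]) cube([65, 65, 510]);
translate([366, 1602, 0]) cube([65, 65, 510]);
translate([2351, 339, 0]) cube([65, 65, 510]);
translate([2351, 1602, 0]) cube([65, 65, 510]);
translate([431, 339, 201]) cube([1920, 29, 181]);
translate([431, 1638, 201]) cube([1920, 29, 181]);
translate([366, 404, 201]) cube([29, 1198, 181]);
translate([2387, 404, 201]) cube([29, 1198, 181]);
translate([556, 339, 382]) cube([99, 1328, 15]);
translate([780, 339, 382]) cube([99, 1328, 15]);
translate([1004, 339, 382]) cube([99, 1328, 15]);
translate([1228, 339, 382]) cube([99, 1328, 15]);
translate([1452, 339, 382]) cube([99, 1328, 15]);
translate([1676, 339, 382]) cube([99, 1328, 15]);
translate([1900, 339, 382]) cube([99, 1328, 15]);
translate([2124, 339, 382]) cube([99, 1328, 15]);


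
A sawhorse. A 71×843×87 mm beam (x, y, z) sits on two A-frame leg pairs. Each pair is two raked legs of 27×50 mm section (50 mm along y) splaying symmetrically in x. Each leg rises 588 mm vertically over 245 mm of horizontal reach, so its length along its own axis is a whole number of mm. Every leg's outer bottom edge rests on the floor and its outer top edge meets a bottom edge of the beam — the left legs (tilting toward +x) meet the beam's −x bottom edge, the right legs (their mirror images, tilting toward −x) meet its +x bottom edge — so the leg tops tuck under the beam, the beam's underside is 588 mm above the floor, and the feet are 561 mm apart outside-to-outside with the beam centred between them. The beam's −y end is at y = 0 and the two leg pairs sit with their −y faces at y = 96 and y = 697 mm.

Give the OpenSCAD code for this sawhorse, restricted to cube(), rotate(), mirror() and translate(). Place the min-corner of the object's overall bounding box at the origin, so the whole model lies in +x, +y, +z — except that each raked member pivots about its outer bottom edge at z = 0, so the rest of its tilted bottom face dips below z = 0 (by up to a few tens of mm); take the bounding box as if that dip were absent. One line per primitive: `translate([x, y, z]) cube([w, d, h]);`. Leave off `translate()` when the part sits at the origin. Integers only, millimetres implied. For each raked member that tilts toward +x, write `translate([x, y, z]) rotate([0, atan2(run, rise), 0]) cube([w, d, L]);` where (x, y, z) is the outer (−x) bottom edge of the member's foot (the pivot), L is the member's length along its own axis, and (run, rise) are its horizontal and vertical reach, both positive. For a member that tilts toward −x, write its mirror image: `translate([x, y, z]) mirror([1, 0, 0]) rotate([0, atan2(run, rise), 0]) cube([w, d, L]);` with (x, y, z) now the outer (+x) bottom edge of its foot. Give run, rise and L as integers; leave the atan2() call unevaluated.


translate([245, 0, 588]) cube([71, 843, 87]);
translate([0, 96, 0]) rotate([0, atan2(245, 588), 0]) cube([27, 50, 637]);
translate([561, 96, 0]) mirror([1, 0, 0]) rotate([0, atan2(245, 588), 0]) cube([27, 50, 637]);
translate([0, 697, 0]) rotate([0, atan2(245, 588), 0]) cube([27, 50, 637]);
translate([561, 697, 0]) mirror([1, 0, 0]) rotate([0, atan2(245, 588), 0]) cube([27, 50, 637]);


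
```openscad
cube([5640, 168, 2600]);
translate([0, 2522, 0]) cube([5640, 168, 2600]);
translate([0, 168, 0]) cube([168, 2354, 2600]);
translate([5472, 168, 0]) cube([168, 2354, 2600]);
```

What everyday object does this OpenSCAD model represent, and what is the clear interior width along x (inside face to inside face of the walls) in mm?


A house (or room) frame. The interior width is 5304 mm.

Four 2600 mm walls enclosing a rectangle with no floor or roof — a room or house frame. Outside width is 5640 mm and wall thickness is 168 mm, so the interior width is 5640 − 2 × 168 = 5304 mm.


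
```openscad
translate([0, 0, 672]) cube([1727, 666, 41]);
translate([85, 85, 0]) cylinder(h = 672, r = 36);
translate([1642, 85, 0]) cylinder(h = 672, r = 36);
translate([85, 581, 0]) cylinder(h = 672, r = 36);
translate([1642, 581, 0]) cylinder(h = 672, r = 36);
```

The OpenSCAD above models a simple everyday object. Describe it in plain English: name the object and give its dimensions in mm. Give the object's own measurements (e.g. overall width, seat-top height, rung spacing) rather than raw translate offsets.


A table: top 1727 mm (x) × 666 mm (y), 41 mm thick, upper face at z = 713 mm, on four round legs of 72 mm diameter, each leg's bounding box inset 49 mm from the nearest pair of top edges from z = 0 to the bottom of the top.


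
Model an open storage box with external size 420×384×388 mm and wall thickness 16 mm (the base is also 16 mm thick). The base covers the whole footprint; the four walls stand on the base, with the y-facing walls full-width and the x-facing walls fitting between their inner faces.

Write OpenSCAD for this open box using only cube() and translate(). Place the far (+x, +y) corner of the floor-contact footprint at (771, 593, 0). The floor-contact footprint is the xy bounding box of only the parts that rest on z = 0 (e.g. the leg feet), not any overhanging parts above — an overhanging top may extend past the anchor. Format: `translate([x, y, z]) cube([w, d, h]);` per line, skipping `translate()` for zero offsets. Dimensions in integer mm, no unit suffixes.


translate([351, 209, 0]) cube([420, 384, 16]);
translate([351, 209, 16]) cube([420, 16, 372]);
translate([351, 577, 16]) cube([420, 16, 372]);
translate([351, 225, 16]) cube([16, 352, 372]);
translate([755, 225, 16]) cube([16, 352, 372]);


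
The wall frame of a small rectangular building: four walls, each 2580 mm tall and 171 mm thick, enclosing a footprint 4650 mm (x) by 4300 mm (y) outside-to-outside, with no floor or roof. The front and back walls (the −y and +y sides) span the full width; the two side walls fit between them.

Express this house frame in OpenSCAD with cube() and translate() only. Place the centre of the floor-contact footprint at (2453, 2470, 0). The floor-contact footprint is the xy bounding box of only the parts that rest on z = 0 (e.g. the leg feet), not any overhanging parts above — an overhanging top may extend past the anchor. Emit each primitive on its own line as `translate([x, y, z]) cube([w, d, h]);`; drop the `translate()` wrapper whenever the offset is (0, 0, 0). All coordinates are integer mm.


translate([128, 320, 0]) cube([4650, 171, 2580]);
translate([128, 4449, 0]) cube([4650, 171, 2580]);
translate([128, 491, 0]) cube([171, 3958, 2580]);
translate([4607, 491, 0]) cube([171, 3958, 2580]);


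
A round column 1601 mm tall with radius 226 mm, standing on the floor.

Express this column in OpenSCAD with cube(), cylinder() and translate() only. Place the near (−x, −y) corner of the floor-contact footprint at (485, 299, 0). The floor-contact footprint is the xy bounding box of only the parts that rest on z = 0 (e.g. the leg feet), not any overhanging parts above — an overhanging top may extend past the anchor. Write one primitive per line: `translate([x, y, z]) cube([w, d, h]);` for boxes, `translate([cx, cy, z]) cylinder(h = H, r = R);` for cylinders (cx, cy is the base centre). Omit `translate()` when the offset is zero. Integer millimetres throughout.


translate([711, 525, 0]) cylinder(h = 1601, r = 226);


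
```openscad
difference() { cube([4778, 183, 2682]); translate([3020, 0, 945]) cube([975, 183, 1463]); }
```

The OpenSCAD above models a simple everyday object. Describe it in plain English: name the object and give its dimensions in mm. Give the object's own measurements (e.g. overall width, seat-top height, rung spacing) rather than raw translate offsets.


A wall 4778 mm long (x), 183 mm thick (y), 2682 mm tall, with a rectangular window opening cut through it. The opening is 975 mm wide and 1463 mm tall; its sill is at z = 945 mm and its near (−x) edge is 3020 mm from the wall's −x end. The opening passes through the full wall thickness.


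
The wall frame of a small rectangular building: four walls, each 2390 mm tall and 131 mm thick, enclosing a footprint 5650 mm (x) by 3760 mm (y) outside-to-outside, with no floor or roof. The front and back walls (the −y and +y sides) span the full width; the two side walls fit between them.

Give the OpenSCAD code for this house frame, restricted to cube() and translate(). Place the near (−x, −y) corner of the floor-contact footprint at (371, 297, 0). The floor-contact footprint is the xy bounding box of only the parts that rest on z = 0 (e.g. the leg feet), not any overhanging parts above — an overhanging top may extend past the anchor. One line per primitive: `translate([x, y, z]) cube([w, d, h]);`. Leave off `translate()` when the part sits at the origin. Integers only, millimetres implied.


translate([371, 297, 0]) cube([5650, 131, 2390]);
translate([371, 3926, 0]) cube([5650, 131, 2390]);
translate([371, 428, 0]) cube([131, 3498, 2390]);
translate([5890, 428, 0]) cube([131, 3498, 2390]);


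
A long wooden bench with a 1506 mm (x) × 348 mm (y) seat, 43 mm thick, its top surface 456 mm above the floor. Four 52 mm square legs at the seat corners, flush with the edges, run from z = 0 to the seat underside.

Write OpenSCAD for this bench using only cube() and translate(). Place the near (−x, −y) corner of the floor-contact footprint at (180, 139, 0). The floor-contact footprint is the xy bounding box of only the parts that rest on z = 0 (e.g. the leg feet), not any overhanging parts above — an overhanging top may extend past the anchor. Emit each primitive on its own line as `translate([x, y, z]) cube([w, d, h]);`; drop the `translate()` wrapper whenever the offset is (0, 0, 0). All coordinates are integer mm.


translate([180, 139, 413]) cube([1506, 348, 43]);
translate([180, 139, 0]) cube([52, 52, 413]);
translate([180, 435, 0]) cube([52, 52, 413]);
translate([1634, 139, 0]) cube([52, 52, 413]);
translate([1634, 435, 0]) cube([52, 52, 413]);
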